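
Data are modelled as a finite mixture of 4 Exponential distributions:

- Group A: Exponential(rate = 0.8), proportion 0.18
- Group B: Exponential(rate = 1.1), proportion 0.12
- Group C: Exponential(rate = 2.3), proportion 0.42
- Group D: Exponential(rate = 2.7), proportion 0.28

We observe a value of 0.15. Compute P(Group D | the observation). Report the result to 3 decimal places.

Apply Bayes' rule: the posterior for each component is proportional to its prior times its likelihood at x.
Evaluate each component's likelihood at the observed value:
  p_A = 0.8·e^(−0.8·0.15) = 0.8·e^(−0.1200) = 0.709536
  p_B = 1.1·e^(−1.1·0.15) = 1.1·e^(−0.1650) = 0.932683
  p_C = 2.3·e^(−2.3·0.15) = 2.3·e^(−0.3450) = 1.62891
  p_D = 2.7·e^(−2.7·0.15) = 2.7·e^(−0.4050) = 1.80084
Multiply by the mixture weights:
  w_A·p_A = 0.18 × 0.709536 = 0.127717
  w_B·p_B = 0.12 × 0.932683 = 0.111922
  w_C·p_C = 0.42 × 1.62891 = 0.684141
  w_D·p_D = 0.28 × 1.80084 = 0.504234
Marginal: 0.127717 + 0.111922 + 0.684141 + 0.504234 = 1.42801
Responsibility of Group D: 0.504234 / 1.42801 ≈ 0.353

0.353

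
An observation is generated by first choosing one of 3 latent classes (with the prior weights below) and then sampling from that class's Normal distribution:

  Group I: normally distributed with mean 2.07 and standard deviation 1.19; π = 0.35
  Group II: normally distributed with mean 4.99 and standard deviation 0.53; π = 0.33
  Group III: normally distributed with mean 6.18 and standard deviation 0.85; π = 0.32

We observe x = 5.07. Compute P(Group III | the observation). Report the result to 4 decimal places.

0.2036

P(component k | x) = π_k·f_k(x) / marginal(x), where marginal(x) = Σ_j π_j·f_j(x).
Component likelihoods at x = 5.07:
  p_I = (1/(1.19·√(2π)))·exp(−(5.07−2.07)²/(2·1.19²)) = 0.335246·exp(-3.17774) = 0.0139729
  p_II = (1/(0.53·√(2π)))·exp(−(5.07−4.99)²/(2·0.53²)) = 0.752721·exp(-0.01139) = 0.744195
  p_III = (1/(0.85·√(2π)))·exp(−(5.07−6.18)²/(2·0.85²)) = 0.469344·exp(-0.85266) = 0.200071
Weight by the priors:
  π_I·p_I = 0.35 × 0.0139729 = 0.00489052
  π_II·p_II = 0.33 × 0.744195 = 0.245584
  π_III·p_III = 0.32 × 0.200071 = 0.0640227
Sum: 0.00489052 + 0.245584 + 0.0640227 = 0.314498
P(Group III | 5.07) ≈ 0.2036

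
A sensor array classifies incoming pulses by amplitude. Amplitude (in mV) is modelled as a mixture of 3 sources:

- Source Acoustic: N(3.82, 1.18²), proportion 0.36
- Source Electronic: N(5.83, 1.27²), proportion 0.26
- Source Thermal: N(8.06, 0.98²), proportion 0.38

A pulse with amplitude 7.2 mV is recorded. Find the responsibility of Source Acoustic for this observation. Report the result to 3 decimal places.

Apply Bayes' rule: the posterior for each component is proportional to its prior times its likelihood at x.
Normal densities:
  L_Acoustic = (1/(1.18·√(2π)))·exp(−(7.2−3.82)²/(2·1.18²)) = 0.338087·exp(-4.10241) = 0.0055895
  L_Electronic = (1/(1.27·√(2π)))·exp(−(7.2−5.83)²/(2·1.27²)) = 0.314128·exp(-0.58184) = 0.175556
  L_Thermal = (1/(0.98·√(2π)))·exp(−(7.2−8.06)²/(2·0.98²)) = 0.407084·exp(-0.38505) = 0.276987
Weight by the priors:
  w_Acoustic·L_Acoustic = 0.36 × 0.0055895 = 0.00201222
  w_Electronic·L_Electronic = 0.26 × 0.175556 = 0.0456446
  w_Thermal·L_Thermal = 0.38 × 0.276987 = 0.105255
Denominator: 0.00201222 + 0.0456446 + 0.105255 = 0.152912
So the posterior for Source Acoustic is 0.00201222 / 0.152912 ≈ 0.013.

0.013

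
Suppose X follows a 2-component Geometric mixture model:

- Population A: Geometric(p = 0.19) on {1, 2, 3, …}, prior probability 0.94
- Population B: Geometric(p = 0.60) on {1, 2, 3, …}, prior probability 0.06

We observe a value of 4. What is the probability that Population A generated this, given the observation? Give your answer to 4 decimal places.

0.9763

Posterior ∝ prior × likelihood, so P(k | x) ∝ P(Z=k) f_k(x); normalise over all components.
Evaluate each component's likelihood at the observed value:
  p_A = 0.19·(1−0.19)^3 = 0.19·0.531441 = 0.100974
  p_B = 0.60·(1−0.60)^3 = 0.60·0.064 = 0.0384
Prior × likelihood for each component:
  P(Z=A)·p_A = 0.94 × 0.100974 = 0.0949154
  P(Z=B)·p_B = 0.06 × 0.0384 = 0.002304
Sum: 0.0949154 + 0.002304 = 0.0972194
So the posterior for Population A is 0.0949154 / 0.0972194 ≈ 0.9763.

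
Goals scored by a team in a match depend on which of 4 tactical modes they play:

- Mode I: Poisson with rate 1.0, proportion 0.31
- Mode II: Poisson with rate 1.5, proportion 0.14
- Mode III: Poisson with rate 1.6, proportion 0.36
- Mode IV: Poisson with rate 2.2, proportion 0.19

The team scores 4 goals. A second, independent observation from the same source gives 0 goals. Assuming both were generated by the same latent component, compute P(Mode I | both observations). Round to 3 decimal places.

0.184

By Bayes' theorem, P(k | x) = π_k f_k(x) / Σ_j π_j f_j(x).
Since both observations come from the same component, the likelihood for component k is f_k(x₁)·f_k(x₂).
  f_I = [0.0153283] × [0.367879] = 0.00563897
  f_II = [0.0470665] × [0.22313] = 0.010502
  f_III = [0.0551312] × [0.201897] = 0.0111308
  f_IV = [0.108151] × [0.110803] = 0.0119835
Prior × likelihood for each component:
  π_I·f_I = 0.31 × 0.00563897 = 0.00174808
  π_II·f_II = 0.14 × 0.010502 = 0.00147027
  π_III·f_III = 0.36 × 0.0111308 = 0.00400709
  π_IV·f_IV = 0.19 × 0.0119835 = 0.00227687
Evidence: 0.00174808 + 0.00147027 + 0.00400709 + 0.00227687 = 0.00950231
P(Mode I | x₁, x₂) ≈ 0.184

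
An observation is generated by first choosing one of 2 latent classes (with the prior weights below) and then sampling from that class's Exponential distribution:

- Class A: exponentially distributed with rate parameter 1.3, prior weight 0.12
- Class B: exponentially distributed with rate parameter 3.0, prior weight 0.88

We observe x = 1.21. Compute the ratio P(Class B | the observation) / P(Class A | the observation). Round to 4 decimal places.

2.1634

Posterior odds = (π_i f_i(x)) / (π_j f_j(x)); the normalising sum cancels.
Evaluate each component's likelihood at the observed value:
  L_A = 1.3·e^(−1.3·1.21) = 1.3·e^(−1.5730) = 0.269649
  L_B = 3.0·e^(−3.0·1.21) = 3.0·e^(−3.6300) = 0.0795486
Posterior odds = (π_B·L_B) / (π_A·L_A) = (0.88·0.0795486) / (0.12·0.269649) = 0.0700027 / 0.0323578 ≈ 2.1634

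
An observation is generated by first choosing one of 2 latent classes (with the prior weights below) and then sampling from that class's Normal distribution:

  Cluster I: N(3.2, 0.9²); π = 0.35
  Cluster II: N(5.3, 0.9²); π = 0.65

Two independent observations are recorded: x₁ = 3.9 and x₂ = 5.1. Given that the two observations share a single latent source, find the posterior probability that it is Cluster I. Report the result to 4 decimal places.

P(component k | x) = π_k·f_k(x) / marginal(x), where marginal(x) = Σ_j π_j·f_j(x).
Since both observations come from the same component, the likelihood for component k is f_k(x₁)·f_k(x₂).
  f_I = [(1/(0.9·√(2π)))·exp(−(3.9−3.2)²/(2·0.9²)) = 0.443269·exp(-0.30247) = 0.327572] × [0.0477406] = 0.0156385
  f_II = [(1/(0.9·√(2π)))·exp(−(3.9−5.3)²/(2·0.9²)) = 0.443269·exp(-1.20988) = 0.132198] × [0.432458] = 0.0571701
Weight by the priors:
  π_I·f_I = 0.35 × 0.0156385 = 0.00547347
  π_II·f_II = 0.65 × 0.0571701 = 0.0371606
Normaliser: 0.00547347 + 0.0371606 = 0.042634
P(Cluster I | x₁,x₂) = 0.00547347 / 0.042634 ≈ 0.1284

0.1284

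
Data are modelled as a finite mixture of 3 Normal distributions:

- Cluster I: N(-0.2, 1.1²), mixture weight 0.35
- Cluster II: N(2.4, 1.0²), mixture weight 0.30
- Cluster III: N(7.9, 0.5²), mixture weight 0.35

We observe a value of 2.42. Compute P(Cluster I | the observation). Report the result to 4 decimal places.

By Bayes' theorem, P(k | x) = π_k f_k(x) / Σ_j π_j f_j(x).
Component likelihoods at x = 2.42:
  p_I = (1/(1.1·√(2π)))·exp(−(2.42−-0.2)²/(2·1.1²)) = 0.362675·exp(-2.83653) = 0.0212632
  p_II = (1/(1.0·√(2π)))·exp(−(2.42−2.4)²/(2·1.0²)) = 0.398942·exp(-0.00020) = 0.398862
  p_III = (1/(0.5·√(2π)))·exp(−(2.42−7.9)²/(2·0.5²)) = 0.797885·exp(-60.06080) = 6.57455e-27
Weight by the priors:
  π_I·p_I = 0.35 × 0.0212632 = 0.00744212
  π_II·p_II = 0.30 × 0.398862 = 0.119659
  π_III·p_III = 0.35 × 6.57455e-27 = 2.30109e-27
Normaliser: 0.00744212 + 0.119659 + 2.30109e-27 = 0.127101
Responsibility of Cluster I: 0.00744212 / 0.127101 ≈ 0.0586

0.0586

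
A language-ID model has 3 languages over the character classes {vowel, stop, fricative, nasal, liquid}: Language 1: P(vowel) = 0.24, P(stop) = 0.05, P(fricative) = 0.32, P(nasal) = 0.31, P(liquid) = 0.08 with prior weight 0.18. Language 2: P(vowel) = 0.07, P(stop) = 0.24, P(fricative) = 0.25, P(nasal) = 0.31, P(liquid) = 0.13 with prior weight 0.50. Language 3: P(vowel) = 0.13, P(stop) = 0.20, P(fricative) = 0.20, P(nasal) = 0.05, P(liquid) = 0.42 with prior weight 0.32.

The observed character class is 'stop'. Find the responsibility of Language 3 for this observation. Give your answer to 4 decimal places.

0.3316

Apply Bayes' rule: the posterior for each component is proportional to its prior times its likelihood at x.
Component likelihoods at x = 'stop':
  L_1 = P(stop | comp) = 0.05
  L_2 = P(stop | comp) = 0.24
  L_3 = P(stop | comp) = 0.20
Prior × likelihood for each component:
  π_1·L_1 = 0.18 × 0.05 = 0.009
  π_2·L_2 = 0.50 × 0.24 = 0.12
  π_3·L_3 = 0.32 × 0.2 = 0.064
Sum: 0.009 + 0.12 + 0.064 = 0.193
Responsibility of Language 3: 0.064 / 0.193 ≈ 0.3316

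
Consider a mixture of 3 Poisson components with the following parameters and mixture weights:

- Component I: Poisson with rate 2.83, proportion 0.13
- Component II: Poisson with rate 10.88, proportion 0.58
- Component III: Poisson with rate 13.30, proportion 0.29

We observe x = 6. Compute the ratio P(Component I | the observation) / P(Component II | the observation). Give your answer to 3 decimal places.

The posterior odds equal the prior odds times the likelihood ratio: (w_i/w_j)·(f_i(x)/f_j(x)).
Component likelihoods at x = 6:
  p_I = e^(−2.83)·2.83^6/6! = 0.0421049
  p_II = e^(−10.88)·10.88^6/6! = 0.0433827
  p_III = e^(−13.30)·13.30^6/6! = 0.0128724
Posterior odds = (w_I·p_I) / (w_II·p_II) = (0.13·0.0421049) / (0.58·0.0433827) = 0.00547364 / 0.025162 ≈ 0.218

0.218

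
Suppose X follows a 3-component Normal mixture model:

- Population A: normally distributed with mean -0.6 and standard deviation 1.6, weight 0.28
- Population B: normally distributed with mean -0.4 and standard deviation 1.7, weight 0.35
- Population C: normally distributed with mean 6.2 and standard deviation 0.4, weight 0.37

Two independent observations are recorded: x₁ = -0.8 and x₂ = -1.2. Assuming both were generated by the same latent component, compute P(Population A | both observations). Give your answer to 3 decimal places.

The responsibility of component k is π_k f_k(x) divided by Σ_j π_j f_j(x).
Since both observations come from the same component, the likelihood for component k is f_k(x₁)·f_k(x₂).
  L_A = [0.247399] × [0.232409] = 0.0574978
  L_B = [0.228265] × [0.210074] = 0.0479526
  L_C = [3.14418e-67] × [4.78858e-75] = 1.50562e-141
Weight by the priors:
  π_A·L_A = 0.28 × 0.0574978 = 0.0160994
  π_B·L_B = 0.35 × 0.0479526 = 0.0167834
  π_C·L_C = 0.37 × 1.50562e-141 = 5.57078e-142
Marginal: 0.0160994 + 0.0167834 + 5.57078e-142 = 0.0328828
P(Population A | x) = 0.0160994 / 0.0328828 ≈ 0.490

0.490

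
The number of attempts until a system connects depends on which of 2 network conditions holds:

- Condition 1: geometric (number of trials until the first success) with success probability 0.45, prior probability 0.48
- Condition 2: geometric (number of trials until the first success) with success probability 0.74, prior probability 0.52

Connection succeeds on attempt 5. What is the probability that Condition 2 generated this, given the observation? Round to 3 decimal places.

0.082

P(component k | x) = P(Z=k)·f_k(x) / marginal(x), where marginal(x) = Σ_j P(Z=j)·f_j(x).
Geometric probabilities:
  f_1 = 0.0411778
  f_2 = 0.00338162
Unnormalised posteriors:
  P(Z=1)·f_1 = 0.48 × 0.0411778 = 0.0197654
  P(Z=2)·f_2 = 0.52 × 0.00338162 = 0.00175844
Denominator: 0.0197654 + 0.00175844 = 0.0215238
P(Condition 2 | 5) = 0.00175844 / 0.0215238 ≈ 0.082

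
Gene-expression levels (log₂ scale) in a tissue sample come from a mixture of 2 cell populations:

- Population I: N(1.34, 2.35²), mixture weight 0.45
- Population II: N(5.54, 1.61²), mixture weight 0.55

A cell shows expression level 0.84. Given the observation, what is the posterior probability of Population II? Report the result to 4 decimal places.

Apply Bayes' rule: the posterior for each component is proportional to its prior times its likelihood at x.
Evaluate each component's likelihood at the observed value:
  p_I = (1/(2.35·√(2π)))·exp(−(0.84−1.34)²/(2·2.35²)) = 0.169763·exp(-0.02263) = 0.165963
  p_II = (1/(1.61·√(2π)))·exp(−(0.84−5.54)²/(2·1.61²)) = 0.247790·exp(-4.26102) = 0.00349579
Weight by the priors:
  π_I·p_I = 0.45 × 0.165963 = 0.0746835
  π_II·p_II = 0.55 × 0.00349579 = 0.00192268
Sum: 0.0746835 + 0.00192268 = 0.0766062
So the posterior for Population II is 0.00192268 / 0.0766062 ≈ 0.0251.

0.0251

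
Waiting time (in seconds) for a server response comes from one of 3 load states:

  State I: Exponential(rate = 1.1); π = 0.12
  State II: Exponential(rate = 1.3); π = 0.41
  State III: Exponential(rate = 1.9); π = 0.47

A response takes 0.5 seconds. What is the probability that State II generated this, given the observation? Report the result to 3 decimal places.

P(component k | x) = w_k·f_k(x) / marginal(x), where marginal(x) = Σ_j w_j·f_j(x).
Exponential densities:
  L_I = 1.1·e^(−1.1·0.5) = 1.1·e^(−0.5500) = 0.634645
  L_II = 1.3·e^(−1.3·0.5) = 1.3·e^(−0.6500) = 0.67866
  L_III = 1.9·e^(−1.9·0.5) = 1.9·e^(−0.9500) = 0.734808
Prior × likelihood for each component:
  w_I·L_I = 0.12 × 0.634645 = 0.0761574
  w_II·L_II = 0.41 × 0.67866 = 0.27825
  w_III·L_III = 0.47 × 0.734808 = 0.34536
Evidence: 0.0761574 + 0.27825 + 0.34536 = 0.699768
So the posterior for State II is 0.27825 / 0.699768 ≈ 0.398.

0.398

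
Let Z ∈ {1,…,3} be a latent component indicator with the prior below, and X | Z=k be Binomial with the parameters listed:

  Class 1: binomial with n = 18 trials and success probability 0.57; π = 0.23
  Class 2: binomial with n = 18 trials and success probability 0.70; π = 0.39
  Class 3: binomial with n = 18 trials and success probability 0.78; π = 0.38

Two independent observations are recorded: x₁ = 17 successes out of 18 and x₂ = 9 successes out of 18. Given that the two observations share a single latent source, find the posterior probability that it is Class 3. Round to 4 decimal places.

P(component k | x) = P(Z=k)·f_k(x) / marginal(x), where marginal(x) = Σ_j P(Z=j)·f_j(x).
Since both observations come from the same component, the likelihood for component k is f_k(x₁)·f_k(x₂).
  p_1 = [0.000547789] × [0.155205] = 8.50194e-05
  p_2 = [0.012562] × [0.0386179] = 0.00048512
  p_3 = [0.0579834] × [0.00627293] = 0.000363726
Unnormalised posteriors:
  P(Z=1)·p_1 = 0.23 × 8.50194e-05 = 1.95545e-05
  P(Z=2)·p_2 = 0.39 × 0.00048512 = 0.000189197
  P(Z=3)·p_3 = 0.38 × 0.000363726 = 0.000138216
Normaliser: 1.95545e-05 + 0.000189197 + 0.000138216 = 0.000346967
P(Class 3 | x₁, x₂) ≈ 0.3984

0.3984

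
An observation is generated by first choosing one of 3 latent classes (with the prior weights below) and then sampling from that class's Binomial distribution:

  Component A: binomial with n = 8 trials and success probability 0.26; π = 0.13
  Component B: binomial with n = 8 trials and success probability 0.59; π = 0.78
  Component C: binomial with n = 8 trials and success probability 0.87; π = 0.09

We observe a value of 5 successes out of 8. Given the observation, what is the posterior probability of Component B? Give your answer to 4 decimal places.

0.9598

P(component k | x) = π_k·f_k(x) / marginal(x), where marginal(x) = Σ_j π_j·f_j(x).
Component likelihoods at x = 5 successes out of 8:
  f_A = C(8,5)·0.26^5·0.74^3 = 56·0.00118814·0.405224 = 0.0269619
  f_B = C(8,5)·0.59^5·0.41^3 = 56·0.0714924·0.068921 = 0.27593
  f_C = C(8,5)·0.87^5·0.13^3 = 56·0.498421·0.002197 = 0.0613217
Multiply by the mixture weights:
  π_A·f_A = 0.13 × 0.0269619 = 0.00350504
  π_B·f_B = 0.78 × 0.27593 = 0.215226
  π_C·f_C = 0.09 × 0.0613217 = 0.00551896
Denominator: 0.00350504 + 0.215226 + 0.00551896 = 0.22425
So the posterior for Component B is 0.215226 / 0.22425 ≈ 0.9598.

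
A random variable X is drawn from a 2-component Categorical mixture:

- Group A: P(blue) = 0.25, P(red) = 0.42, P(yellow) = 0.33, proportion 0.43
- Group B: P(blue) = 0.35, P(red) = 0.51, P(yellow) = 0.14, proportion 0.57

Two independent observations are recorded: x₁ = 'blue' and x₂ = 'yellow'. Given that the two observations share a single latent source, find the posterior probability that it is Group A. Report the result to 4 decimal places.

0.5595

The responsibility of component k is π_k f_k(x) divided by Σ_j π_j f_j(x).
Since both observations come from the same component, the likelihood for component k is f_k(x₁)·f_k(x₂).
  f_A = [P(blue | comp) = 0.25] × [0.33] = 0.0825
  f_B = [P(blue | comp) = 0.35] × [0.14] = 0.049
Prior × likelihood for each component:
  π_A·f_A = 0.43 × 0.0825 = 0.035475
  π_B·f_B = 0.57 × 0.049 = 0.02793
Marginal: 0.035475 + 0.02793 = 0.063405
P(Group A | x) = 0.035475 / 0.063405 ≈ 0.5595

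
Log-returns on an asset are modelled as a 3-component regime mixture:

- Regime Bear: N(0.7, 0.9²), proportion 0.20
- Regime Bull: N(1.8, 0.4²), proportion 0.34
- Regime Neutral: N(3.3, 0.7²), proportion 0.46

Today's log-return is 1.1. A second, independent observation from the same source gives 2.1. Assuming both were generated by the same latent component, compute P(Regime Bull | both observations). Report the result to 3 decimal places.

P(component k | x) = P(Z=k)·f_k(x) / marginal(x), where marginal(x) = Σ_j P(Z=j)·f_j(x).
Since both observations come from the same component, the likelihood for component k is f_k(x₁)·f_k(x₂).
  L_Bear = [0.401582] × [0.132198] = 0.0530883
  L_Bull = [0.215693] × [0.752844] = 0.162383
  L_Neutral = [0.00408253] × [0.131119] = 0.000535296
Multiply by the mixture weights:
  P(Z=Bear)·L_Bear = 0.20 × 0.0530883 = 0.0106177
  P(Z=Bull)·L_Bull = 0.34 × 0.162383 = 0.0552103
  P(Z=Neutral)·L_Neutral = 0.46 × 0.000535296 = 0.000246236
Sum: 0.0106177 + 0.0552103 + 0.000246236 = 0.0660742
P(Regime Bull | x₁,x₂) ≈ 0.836

0.836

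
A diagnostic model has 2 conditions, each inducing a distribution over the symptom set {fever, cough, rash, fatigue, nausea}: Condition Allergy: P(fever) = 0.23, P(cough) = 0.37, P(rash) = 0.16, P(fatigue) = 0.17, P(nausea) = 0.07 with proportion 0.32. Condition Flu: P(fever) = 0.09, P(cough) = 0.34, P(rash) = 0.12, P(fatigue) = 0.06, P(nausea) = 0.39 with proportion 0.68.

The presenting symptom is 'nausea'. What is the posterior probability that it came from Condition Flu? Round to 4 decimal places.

By Bayes' theorem, P(k | x) = π_k f_k(x) / Σ_j π_j f_j(x).
Categorical probabilities:
  f_Allergy = P(nausea | comp) = 0.07
  f_Flu = P(nausea | comp) = 0.39
Prior × likelihood for each component:
  π_Allergy·f_Allergy = 0.32 × 0.07 = 0.0224
  π_Flu·f_Flu = 0.68 × 0.39 = 0.2652
Evidence: 0.0224 + 0.2652 = 0.2876
P(Condition Flu | the observation) ≈ 0.9221

0.9221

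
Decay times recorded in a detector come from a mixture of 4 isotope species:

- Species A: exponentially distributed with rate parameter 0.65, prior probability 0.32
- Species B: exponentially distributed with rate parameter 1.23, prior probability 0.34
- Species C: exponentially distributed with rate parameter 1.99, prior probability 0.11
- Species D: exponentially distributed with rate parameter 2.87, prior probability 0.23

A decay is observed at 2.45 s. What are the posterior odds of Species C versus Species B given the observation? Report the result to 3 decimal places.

0.081

The posterior odds equal the prior odds times the likelihood ratio: (P(Z=i)/P(Z=j))·(f_i(x)/f_j(x)).
Component likelihoods at x = 2.45 s:
  p_A = 0.132221
  p_B = 0.0604169
  p_C = 0.0151862
  p_D = 0.00253595
0.00167049 / 0.0205418 ≈ 0.081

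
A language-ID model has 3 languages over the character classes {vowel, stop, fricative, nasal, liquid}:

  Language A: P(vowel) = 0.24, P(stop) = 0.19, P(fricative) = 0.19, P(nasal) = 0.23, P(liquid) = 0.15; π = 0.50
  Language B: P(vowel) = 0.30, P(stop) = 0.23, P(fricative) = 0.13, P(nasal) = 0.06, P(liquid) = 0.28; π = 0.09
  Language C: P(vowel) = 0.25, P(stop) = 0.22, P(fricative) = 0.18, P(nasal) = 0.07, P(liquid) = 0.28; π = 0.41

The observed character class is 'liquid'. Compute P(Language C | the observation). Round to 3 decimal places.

Apply Bayes' rule: the posterior for each component is proportional to its prior times its likelihood at x.
Evaluate each component's likelihood at the observed value:
  p_A = P(liquid | comp) = 0.15
  p_B = P(liquid | comp) = 0.28
  p_C = P(liquid | comp) = 0.28
Weight by the priors:
  w_A·p_A = 0.50 × 0.15 = 0.075
  w_B·p_B = 0.09 × 0.28 = 0.0252
  w_C·p_C = 0.41 × 0.28 = 0.1148
Sum: 0.075 + 0.0252 + 0.1148 = 0.215
P(Language C | data) ≈ 0.534

0.534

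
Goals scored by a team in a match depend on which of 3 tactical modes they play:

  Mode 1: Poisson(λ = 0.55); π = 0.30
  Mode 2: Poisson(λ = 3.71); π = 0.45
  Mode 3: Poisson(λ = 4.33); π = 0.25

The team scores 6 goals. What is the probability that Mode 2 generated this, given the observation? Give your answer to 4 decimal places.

0.5696

By Bayes' theorem, P(k | x) = w_k f_k(x) / Σ_j w_j f_j(x).
Evaluate each component's likelihood at the observed value:
  L_1 = 2.2181e-05
  L_2 = 0.0886499
  L_3 = 0.120531
Weight by the priors:
  w_1·L_1 = 0.30 × 2.2181e-05 = 6.65431e-06
  w_2·L_2 = 0.45 × 0.0886499 = 0.0398925
  w_3·L_3 = 0.25 × 0.120531 = 0.0301328
Marginal: 6.65431e-06 + 0.0398925 + 0.0301328 = 0.0700319
P(Mode 2 | the observation) ≈ 0.5696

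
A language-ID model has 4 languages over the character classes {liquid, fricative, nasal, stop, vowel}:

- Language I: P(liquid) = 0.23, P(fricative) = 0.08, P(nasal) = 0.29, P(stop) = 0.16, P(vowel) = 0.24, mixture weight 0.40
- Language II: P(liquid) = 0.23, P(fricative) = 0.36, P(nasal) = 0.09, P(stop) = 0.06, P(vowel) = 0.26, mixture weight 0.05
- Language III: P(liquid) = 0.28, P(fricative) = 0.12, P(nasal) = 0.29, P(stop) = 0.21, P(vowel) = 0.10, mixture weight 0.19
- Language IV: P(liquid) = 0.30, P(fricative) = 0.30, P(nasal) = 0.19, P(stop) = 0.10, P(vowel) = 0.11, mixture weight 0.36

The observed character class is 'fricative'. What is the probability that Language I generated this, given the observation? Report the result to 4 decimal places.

0.1770

The responsibility of component k is P(Z=k) f_k(x) divided by Σ_j P(Z=j) f_j(x).
Evaluate each component's likelihood at the observed value:
  p_I = P(fricative | comp) = 0.08
  p_II = P(fricative | comp) = 0.36
  p_III = P(fricative | comp) = 0.12
  p_IV = P(fricative | comp) = 0.30
Unnormalised posteriors:
  P(Z=I)·p_I = 0.40 × 0.08 = 0.032
  P(Z=II)·p_II = 0.05 × 0.36 = 0.018
  P(Z=III)·p_III = 0.19 × 0.12 = 0.0228
  P(Z=IV)·p_IV = 0.36 × 0.3 = 0.108
Evidence: 0.032 + 0.018 + 0.0228 + 0.108 = 0.1808
P(Language I | x) ≈ 0.1770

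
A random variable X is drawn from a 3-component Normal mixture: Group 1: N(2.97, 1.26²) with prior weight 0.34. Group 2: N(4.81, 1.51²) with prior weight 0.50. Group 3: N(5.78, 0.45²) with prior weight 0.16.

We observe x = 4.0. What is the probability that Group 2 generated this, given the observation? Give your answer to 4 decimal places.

0.5973

Apply Bayes' rule: the posterior for each component is proportional to its prior times its likelihood at x.
Normal densities:
  f_1 = (1/(1.26·√(2π)))·exp(−(4.0−2.97)²/(2·1.26²)) = 0.316621·exp(-0.33412) = 0.22669
  f_2 = (1/(1.51·√(2π)))·exp(−(4.0−4.81)²/(2·1.51²)) = 0.264200·exp(-0.14388) = 0.228796
  f_3 = (1/(0.45·√(2π)))·exp(−(4.0−5.78)²/(2·0.45²)) = 0.886538·exp(-7.82321) = 0.000354912
Unnormalised posteriors:
  P(Z=1)·f_1 = 0.34 × 0.22669 = 0.0770747
  P(Z=2)·f_2 = 0.50 × 0.228796 = 0.114398
  P(Z=3)·f_3 = 0.16 × 0.000354912 = 5.67859e-05
Sum: 0.0770747 + 0.114398 + 5.67859e-05 = 0.19153
P(Group 2 | 4.0) = 0.114398 / 0.19153 ≈ 0.5973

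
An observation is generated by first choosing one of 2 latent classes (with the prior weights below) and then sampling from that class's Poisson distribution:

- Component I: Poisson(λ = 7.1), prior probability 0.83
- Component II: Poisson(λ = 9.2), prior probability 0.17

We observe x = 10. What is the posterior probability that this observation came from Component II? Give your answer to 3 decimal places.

By Bayes' theorem, P(k | x) = π_k f_k(x) / Σ_j π_j f_j(x).
Component likelihoods at x = 10:
  f_I = e^(−7.1)·7.1^10/10! = 0.0740167
  f_II = e^(−9.2)·9.2^10/10! = 0.12095
Unnormalised posteriors:
  π_I·f_I = 0.83 × 0.0740167 = 0.0614338
  π_II·f_II = 0.17 × 0.12095 = 0.0205615
Marginal: 0.0614338 + 0.0205615 = 0.0819954
Responsibility of Component II: 0.0205615 / 0.0819954 ≈ 0.251

0.251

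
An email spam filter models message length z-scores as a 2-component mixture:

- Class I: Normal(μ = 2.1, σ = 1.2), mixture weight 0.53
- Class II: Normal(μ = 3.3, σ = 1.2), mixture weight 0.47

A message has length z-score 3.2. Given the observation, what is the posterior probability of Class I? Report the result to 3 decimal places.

0.426

The responsibility of component k is π_k f_k(x) divided by Σ_j π_j f_j(x).
Component likelihoods at x = 3.2:
  p_I = (1/(1.2·√(2π)))·exp(−(3.2−2.1)²/(2·1.2²)) = 0.332452·exp(-0.42014) = 0.218406
  p_II = (1/(1.2·√(2π)))·exp(−(3.2−3.3)²/(2·1.2²)) = 0.332452·exp(-0.00347) = 0.3313
Prior × likelihood for each component:
  π_I·p_I = 0.53 × 0.218406 = 0.115755
  π_II·p_II = 0.47 × 0.3313 = 0.155711
Normaliser: 0.115755 + 0.155711 = 0.271466
P(Class I | 3.2) = 0.115755 / 0.271466 ≈ 0.426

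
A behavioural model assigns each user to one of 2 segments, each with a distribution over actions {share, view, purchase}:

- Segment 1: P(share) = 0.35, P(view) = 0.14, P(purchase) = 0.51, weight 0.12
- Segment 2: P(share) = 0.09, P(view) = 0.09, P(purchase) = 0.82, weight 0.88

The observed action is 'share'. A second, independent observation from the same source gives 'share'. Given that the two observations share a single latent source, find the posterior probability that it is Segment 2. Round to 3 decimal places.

Posterior ∝ prior × likelihood, so P(k | x) ∝ P(Z=k) f_k(x); normalise over all components.
Since both observations come from the same component, the likelihood for component k is f_k(x₁)·f_k(x₂).
  p_1 = [P(share | comp) = 0.35] × [0.35] = 0.1225
  p_2 = [P(share | comp) = 0.09] × [0.09] = 0.0081
Weight by the priors:
  P(Z=1)·p_1 = 0.12 × 0.1225 = 0.0147
  P(Z=2)·p_2 = 0.88 × 0.0081 = 0.007128
Evidence: 0.0147 + 0.007128 = 0.021828
P(Segment 2 | data) ≈ 0.327

0.327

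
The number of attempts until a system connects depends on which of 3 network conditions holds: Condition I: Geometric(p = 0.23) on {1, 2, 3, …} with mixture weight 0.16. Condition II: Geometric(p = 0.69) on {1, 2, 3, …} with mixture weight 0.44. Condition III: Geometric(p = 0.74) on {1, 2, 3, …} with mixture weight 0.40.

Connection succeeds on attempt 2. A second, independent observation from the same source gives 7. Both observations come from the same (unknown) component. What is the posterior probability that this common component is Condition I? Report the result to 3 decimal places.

Posterior ∝ prior × likelihood, so P(k | x) ∝ π_k f_k(x); normalise over all components.
Since both observations come from the same component, the likelihood for component k is f_k(x₁)·f_k(x₂).
  L_I = [0.1771] × [0.0479371] = 0.00848967
  L_II = [0.2139] × [0.000612378] = 0.000130988
  L_III = [0.1924] × [0.000228598] = 4.39822e-05
Prior × likelihood for each component:
  π_I·L_I = 0.16 × 0.00848967 = 0.00135835
  π_II·L_II = 0.44 × 0.000130988 = 5.76345e-05
  π_III·L_III = 0.40 × 4.39822e-05 = 1.75929e-05
Normaliser: 0.00135835 + 5.76345e-05 + 1.75929e-05 = 0.00143357
P(Condition I | data) ≈ 0.948

0.948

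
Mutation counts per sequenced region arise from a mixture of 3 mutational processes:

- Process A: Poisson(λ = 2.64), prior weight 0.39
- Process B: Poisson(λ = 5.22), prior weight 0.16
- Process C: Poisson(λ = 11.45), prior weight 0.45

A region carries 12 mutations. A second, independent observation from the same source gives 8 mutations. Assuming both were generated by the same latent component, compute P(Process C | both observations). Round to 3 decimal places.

The responsibility of component k is w_k f_k(x) divided by Σ_j w_j f_j(x).
Since both observations come from the same component, the likelihood for component k is f_k(x₁)·f_k(x₂).
  f_A = [e^(−2.64)·2.64^12/12! = 1.70755e-05] × [0.00417612] = 7.13093e-08
  f_B = [e^(−5.22)·5.22^12/12! = 0.00462053] × [0.073931] = 0.0003416
  f_C = [e^(−11.45)·11.45^12/12! = 0.11289] × [0.0780282] = 0.00880863
Unnormalised posteriors:
  w_A·f_A = 0.39 × 7.13093e-08 = 2.78106e-08
  w_B·f_B = 0.16 × 0.0003416 = 5.4656e-05
  w_C·f_C = 0.45 × 0.00880863 = 0.00396389
Denominator: 2.78106e-08 + 5.4656e-05 + 0.00396389 = 0.00401857
So the posterior for Process C is 0.00396389 / 0.00401857 ≈ 0.986.

0.986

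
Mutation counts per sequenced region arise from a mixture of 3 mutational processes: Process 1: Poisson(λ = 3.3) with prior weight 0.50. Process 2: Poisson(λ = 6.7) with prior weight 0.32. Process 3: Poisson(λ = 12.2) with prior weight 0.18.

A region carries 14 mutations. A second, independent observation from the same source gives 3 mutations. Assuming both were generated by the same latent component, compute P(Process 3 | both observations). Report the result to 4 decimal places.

0.1986

By Bayes' theorem, P(k | x) = P(Z=k) f_k(x) / Σ_j P(Z=j) f_j(x).
Since both observations come from the same component, the likelihood for component k is f_k(x₁)·f_k(x₂).
  L_1 = [7.68449e-06] × [0.220912] = 1.69759e-06
  L_2 = [0.0051864] × [0.0617021] = 0.000320012
  L_3 = [0.0933763] × [0.00152242] = 0.000142158
Weight by the priors:
  P(Z=1)·L_1 = 0.50 × 1.69759e-06 = 8.48797e-07
  P(Z=2)·L_2 = 0.32 × 0.000320012 = 0.000102404
  P(Z=3)·L_3 = 0.18 × 0.000142158 = 2.55885e-05
Evidence: 8.48797e-07 + 0.000102404 + 2.55885e-05 = 0.000128841
P(Process 3 | x₁,x₂) ≈ 0.1986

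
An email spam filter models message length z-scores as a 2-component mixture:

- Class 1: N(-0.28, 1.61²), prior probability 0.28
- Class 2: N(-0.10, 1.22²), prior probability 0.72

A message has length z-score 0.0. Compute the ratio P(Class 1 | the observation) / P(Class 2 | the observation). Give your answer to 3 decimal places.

0.291

The posterior odds equal the prior odds times the likelihood ratio: (π_i/π_j)·(f_i(x)/f_j(x)).
Component likelihoods at x = 0.0:
  f_1 = (1/(1.61·√(2π)))·exp(−(0.0−-0.28)²/(2·1.61²)) = 0.247790·exp(-0.01512) = 0.244071
  f_2 = (1/(1.22·√(2π)))·exp(−(0.0−-0.10)²/(2·1.22²)) = 0.327002·exp(-0.00336) = 0.325905
0.0683399 / 0.234652 ≈ 0.291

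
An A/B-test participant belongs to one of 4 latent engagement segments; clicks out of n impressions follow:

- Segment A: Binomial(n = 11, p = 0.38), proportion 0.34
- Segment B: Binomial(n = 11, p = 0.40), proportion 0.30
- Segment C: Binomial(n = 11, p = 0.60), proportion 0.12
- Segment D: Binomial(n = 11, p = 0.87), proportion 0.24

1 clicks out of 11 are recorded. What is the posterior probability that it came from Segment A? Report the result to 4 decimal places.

0.5966

By Bayes' theorem, P(k | x) = π_k f_k(x) / Σ_j π_j f_j(x).
Component likelihoods at x = 1 clicks out of 11:
  L_A = C(11,1)·0.38^1·0.62^10 = 11·0.38·0.00839299 = 0.0350827
  L_B = C(11,1)·0.40^1·0.60^10 = 11·0.4·0.00604662 = 0.0266051
  L_C = C(11,1)·0.60^1·0.40^10 = 11·0.6·0.000104858 = 0.00069206
  L_D = C(11,1)·0.87^1·0.13^10 = 11·0.87·1.37858e-09 = 1.31931e-08
Multiply by the mixture weights:
  π_A·L_A = 0.34 × 0.0350827 = 0.0119281
  π_B·L_B = 0.30 × 0.0266051 = 0.00798154
  π_C·L_C = 0.12 × 0.00069206 = 8.30472e-05
  π_D·L_D = 0.24 × 1.31931e-08 = 3.16633e-09
Sum: 0.0119281 + 0.00798154 + 8.30472e-05 + 3.16633e-09 = 0.0199927
P(Segment A | the observation) = 0.0119281 / 0.0199927 ≈ 0.5966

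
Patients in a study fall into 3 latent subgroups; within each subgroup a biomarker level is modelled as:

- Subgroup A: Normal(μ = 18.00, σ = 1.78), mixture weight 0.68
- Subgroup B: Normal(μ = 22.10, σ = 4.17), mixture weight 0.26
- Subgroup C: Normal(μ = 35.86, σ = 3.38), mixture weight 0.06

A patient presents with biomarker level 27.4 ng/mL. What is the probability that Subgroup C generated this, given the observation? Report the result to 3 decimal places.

0.027

Posterior ∝ prior × likelihood, so P(k | x) ∝ P(Z=k) f_k(x); normalise over all components.
Normal densities:
  f_A = (1/(1.78·√(2π)))·exp(−(27.4−18.00)²/(2·1.78²)) = 0.224125·exp(-13.94395) = 1.97111e-07
  f_B = (1/(4.17·√(2π)))·exp(−(27.4−22.10)²/(2·4.17²)) = 0.095670·exp(-0.80770) = 0.0426574
  f_C = (1/(3.38·√(2π)))·exp(−(27.4−35.86)²/(2·3.38²)) = 0.118030·exp(-3.13240) = 0.00514765
Multiply by the mixture weights:
  P(Z=A)·f_A = 0.68 × 1.97111e-07 = 1.34036e-07
  P(Z=B)·f_B = 0.26 × 0.0426574 = 0.0110909
  P(Z=C)·f_C = 0.06 × 0.00514765 = 0.000308859
Normaliser: 1.34036e-07 + 0.0110909 + 0.000308859 = 0.0113999
P(Subgroup C | 27.4 ng/mL) = 0.000308859 / 0.0113999 ≈ 0.027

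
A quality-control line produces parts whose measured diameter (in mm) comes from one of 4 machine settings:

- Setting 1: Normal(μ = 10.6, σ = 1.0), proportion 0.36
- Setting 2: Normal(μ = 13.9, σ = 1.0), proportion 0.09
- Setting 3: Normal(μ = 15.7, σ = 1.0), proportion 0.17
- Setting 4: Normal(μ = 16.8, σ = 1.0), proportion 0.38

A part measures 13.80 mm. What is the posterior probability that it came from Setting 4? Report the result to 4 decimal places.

P(component k | x) = P(Z=k)·f_k(x) / marginal(x), where marginal(x) = Σ_j P(Z=j)·f_j(x).
Evaluate each component's likelihood at the observed value:
  p_1 = (1/(1.0·√(2π)))·exp(−(13.80−10.6)²/(2·1.0²)) = 0.398942·exp(-5.12000) = 0.00238409
  p_2 = (1/(1.0·√(2π)))·exp(−(13.80−13.9)²/(2·1.0²)) = 0.398942·exp(-0.00500) = 0.396953
  p_3 = (1/(1.0·√(2π)))·exp(−(13.80−15.7)²/(2·1.0²)) = 0.398942·exp(-1.80500) = 0.0656158
  p_4 = (1/(1.0·√(2π)))·exp(−(13.80−16.8)²/(2·1.0²)) = 0.398942·exp(-4.50000) = 0.00443185
Weight by the priors:
  P(Z=1)·p_1 = 0.36 × 0.00238409 = 0.000858272
  P(Z=2)·p_2 = 0.09 × 0.396953 = 0.0357257
  P(Z=3)·p_3 = 0.17 × 0.0656158 = 0.0111547
  P(Z=4)·p_4 = 0.38 × 0.00443185 = 0.0016841
Evidence: 0.000858272 + 0.0357257 + 0.0111547 + 0.0016841 = 0.0494228
P(Setting 4 | 13.80 mm) = 0.0016841 / 0.0494228 ≈ 0.0341

0.0341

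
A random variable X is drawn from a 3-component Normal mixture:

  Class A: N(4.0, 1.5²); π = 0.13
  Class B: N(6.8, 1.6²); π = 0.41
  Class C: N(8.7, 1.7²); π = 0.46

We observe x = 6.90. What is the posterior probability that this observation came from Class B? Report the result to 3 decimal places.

0.604

Apply Bayes' rule: the posterior for each component is proportional to its prior times its likelihood at x.
Component likelihoods at x = 6.90:
  L_A = 0.0410365
  L_B = 0.248852
  L_C = 0.133973
Multiply by the mixture weights:
  π_A·L_A = 0.13 × 0.0410365 = 0.00533475
  π_B·L_B = 0.41 × 0.248852 = 0.102029
  π_C·L_C = 0.46 × 0.133973 = 0.0616274
Normaliser: 0.00533475 + 0.102029 + 0.0616274 = 0.168992
P(Class B | the observation) ≈ 0.604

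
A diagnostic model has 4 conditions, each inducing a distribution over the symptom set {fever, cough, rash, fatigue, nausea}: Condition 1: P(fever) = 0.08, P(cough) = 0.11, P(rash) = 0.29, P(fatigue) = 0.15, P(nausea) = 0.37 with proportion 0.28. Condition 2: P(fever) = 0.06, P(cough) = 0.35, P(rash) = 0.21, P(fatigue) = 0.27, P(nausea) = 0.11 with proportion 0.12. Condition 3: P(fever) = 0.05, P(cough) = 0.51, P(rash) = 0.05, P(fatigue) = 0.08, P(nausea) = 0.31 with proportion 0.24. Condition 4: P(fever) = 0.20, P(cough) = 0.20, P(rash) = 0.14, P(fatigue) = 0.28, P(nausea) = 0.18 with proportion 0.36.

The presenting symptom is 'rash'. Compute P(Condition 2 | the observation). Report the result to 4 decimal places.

The responsibility of component k is π_k f_k(x) divided by Σ_j π_j f_j(x).
Component likelihoods at x = 'rash':
  f_1 = P(rash | comp) = 0.29
  f_2 = P(rash | comp) = 0.21
  f_3 = P(rash | comp) = 0.05
  f_4 = P(rash | comp) = 0.14
Unnormalised posteriors:
  π_1·f_1 = 0.28 × 0.29 = 0.0812
  π_2·f_2 = 0.12 × 0.21 = 0.0252
  π_3·f_3 = 0.24 × 0.05 = 0.012
  π_4·f_4 = 0.36 × 0.14 = 0.0504
Denominator: 0.0812 + 0.0252 + 0.012 + 0.0504 = 0.1688
P(Condition 2 | the observation) ≈ 0.1493

0.1493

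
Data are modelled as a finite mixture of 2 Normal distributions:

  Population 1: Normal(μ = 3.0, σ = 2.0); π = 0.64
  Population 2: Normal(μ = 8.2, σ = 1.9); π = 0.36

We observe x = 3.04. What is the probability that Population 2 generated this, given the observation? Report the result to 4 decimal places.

Posterior ∝ prior × likelihood, so P(k | x) ∝ w_k f_k(x); normalise over all components.
Normal densities:
  L_1 = 0.199431
  L_2 = 0.00525514
Prior × likelihood for each component:
  w_1·L_1 = 0.64 × 0.199431 = 0.127636
  w_2·L_2 = 0.36 × 0.00525514 = 0.00189185
Denominator: 0.127636 + 0.00189185 = 0.129528
Responsibility of Population 2: 0.00189185 / 0.129528 ≈ 0.0146

0.0146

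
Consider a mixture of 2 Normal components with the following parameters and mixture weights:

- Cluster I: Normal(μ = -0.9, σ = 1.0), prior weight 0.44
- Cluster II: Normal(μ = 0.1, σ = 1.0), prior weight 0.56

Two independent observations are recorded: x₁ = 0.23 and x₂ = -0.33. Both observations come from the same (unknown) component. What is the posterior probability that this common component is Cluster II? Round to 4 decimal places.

P(component k | x) = P(Z=k)·f_k(x) / marginal(x), where marginal(x) = Σ_j P(Z=j)·f_j(x).
Since both observations come from the same component, the likelihood for component k is f_k(x₁)·f_k(x₂).
  p_I = [(1/(1.0·√(2π)))·exp(−(0.23−-0.9)²/(2·1.0²)) = 0.398942·exp(-0.63845) = 0.210686] × [0.339124] = 0.0714486
  p_II = [(1/(1.0·√(2π)))·exp(−(0.23−0.1)²/(2·1.0²)) = 0.398942·exp(-0.00845) = 0.395585] × [0.363714] = 0.14388
Unnormalised posteriors:
  P(Z=I)·p_I = 0.44 × 0.0714486 = 0.0314374
  P(Z=II)·p_II = 0.56 × 0.14388 = 0.0805727
Sum: 0.0314374 + 0.0805727 = 0.11201
P(Cluster II | x₁,x₂) ≈ 0.7193

0.7193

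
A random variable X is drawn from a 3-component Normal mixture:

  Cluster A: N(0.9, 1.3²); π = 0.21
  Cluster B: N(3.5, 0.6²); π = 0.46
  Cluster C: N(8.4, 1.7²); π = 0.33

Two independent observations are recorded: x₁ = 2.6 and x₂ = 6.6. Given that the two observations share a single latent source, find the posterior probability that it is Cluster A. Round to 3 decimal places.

0.018

Posterior ∝ prior × likelihood, so P(k | x) ∝ π_k f_k(x); normalise over all components.
Since both observations come from the same component, the likelihood for component k is f_k(x₁)·f_k(x₂).
  f_A = [(1/(1.3·√(2π)))·exp(−(2.6−0.9)²/(2·1.3²)) = 0.306879·exp(-0.85503) = 0.130506] × [2.05278e-05] = 2.67902e-06
  f_B = [(1/(0.6·√(2π)))·exp(−(2.6−3.5)²/(2·0.6²)) = 0.664904·exp(-1.12500) = 0.215863] × [1.06202e-06] = 2.29251e-07
  f_C = [(1/(1.7·√(2π)))·exp(−(2.6−8.4)²/(2·1.7²)) = 0.234672·exp(-5.82007) = 0.000696365] × [0.133973] = 9.32938e-05
Weight by the priors:
  π_A·f_A = 0.21 × 2.67902e-06 = 5.62593e-07
  π_B·f_B = 0.46 × 2.29251e-07 = 1.05455e-07
  π_C·f_C = 0.33 × 9.32938e-05 = 3.0787e-05
Sum: 5.62593e-07 + 1.05455e-07 + 3.0787e-05 = 3.1455e-05
P(Cluster A | x₁, x₂) = 5.62593e-07 / 3.1455e-05 ≈ 0.018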